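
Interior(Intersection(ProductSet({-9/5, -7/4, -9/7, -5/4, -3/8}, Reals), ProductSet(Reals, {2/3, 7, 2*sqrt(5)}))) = EmptySet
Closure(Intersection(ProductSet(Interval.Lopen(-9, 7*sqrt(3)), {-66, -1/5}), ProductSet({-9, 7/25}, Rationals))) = ProductSet({7/25}, {-66, -1/5})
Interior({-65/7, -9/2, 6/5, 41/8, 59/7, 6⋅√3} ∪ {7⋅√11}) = ∅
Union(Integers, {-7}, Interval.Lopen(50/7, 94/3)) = Union(Integers, Interval.Lopen(50/7, 94/3))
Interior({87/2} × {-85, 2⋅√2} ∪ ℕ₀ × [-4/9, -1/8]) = ∅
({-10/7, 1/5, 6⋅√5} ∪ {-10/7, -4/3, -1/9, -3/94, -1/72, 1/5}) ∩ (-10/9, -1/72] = {-1/9, -3/94, -1/72}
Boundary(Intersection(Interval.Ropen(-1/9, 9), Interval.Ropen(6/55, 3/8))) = {6/55, 3/8}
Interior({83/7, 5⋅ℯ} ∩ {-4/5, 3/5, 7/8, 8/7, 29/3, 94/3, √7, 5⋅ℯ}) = ∅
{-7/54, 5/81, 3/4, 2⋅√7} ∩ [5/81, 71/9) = {5/81, 3/4, 2⋅√7}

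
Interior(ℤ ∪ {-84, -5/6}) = ∅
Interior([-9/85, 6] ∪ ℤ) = (ℤ \ ({-9/85} ∪ (ℤ \ (-9/85, 6)))) ∪ ({0, 1, …, 6} \ ℤ \ (-9/85, 6)) ∪ ((-9/85, 6] \ ℤ \ (-9/85, 6)) ∪ ({0, 1, …, 6} \ ({-9/85} ∪ (ℤ \ (-9/85, 6))))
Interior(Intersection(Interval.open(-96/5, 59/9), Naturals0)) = EmptySet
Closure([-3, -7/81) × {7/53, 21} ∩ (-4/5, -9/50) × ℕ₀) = [-4/5, -9/50] × {21}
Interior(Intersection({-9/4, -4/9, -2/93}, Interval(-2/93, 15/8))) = EmptySet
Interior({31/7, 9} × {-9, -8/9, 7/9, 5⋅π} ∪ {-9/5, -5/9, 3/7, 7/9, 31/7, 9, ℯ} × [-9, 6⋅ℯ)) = ∅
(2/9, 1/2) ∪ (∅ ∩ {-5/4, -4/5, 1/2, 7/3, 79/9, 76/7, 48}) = (2/9, 1/2)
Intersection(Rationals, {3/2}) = {3/2}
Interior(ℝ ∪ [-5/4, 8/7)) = (-∞, ∞)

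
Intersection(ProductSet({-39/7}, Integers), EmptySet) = EmptySet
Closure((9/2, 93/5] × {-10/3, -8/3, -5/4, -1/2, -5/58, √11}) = [9/2, 93/5] × {-10/3, -8/3, -5/4, -1/2, -5/58, √11}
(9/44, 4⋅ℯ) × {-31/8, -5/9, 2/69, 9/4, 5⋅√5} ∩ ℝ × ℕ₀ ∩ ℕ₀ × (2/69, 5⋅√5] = ∅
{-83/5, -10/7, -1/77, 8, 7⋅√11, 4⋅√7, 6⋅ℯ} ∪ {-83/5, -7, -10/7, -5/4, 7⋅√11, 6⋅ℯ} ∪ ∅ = {-83/5, -7, -10/7, -5/4, -1/77, 8, 7⋅√11, 4⋅√7, 6⋅ℯ}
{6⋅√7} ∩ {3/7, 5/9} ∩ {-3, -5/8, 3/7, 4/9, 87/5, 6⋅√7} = ∅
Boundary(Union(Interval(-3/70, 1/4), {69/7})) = {-3/70, 1/4, 69/7}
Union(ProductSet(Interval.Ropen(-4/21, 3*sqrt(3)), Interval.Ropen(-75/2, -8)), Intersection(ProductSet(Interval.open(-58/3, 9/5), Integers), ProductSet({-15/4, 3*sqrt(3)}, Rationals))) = Union(ProductSet({-15/4}, Integers), ProductSet(Interval.Ropen(-4/21, 3*sqrt(3)), Interval.Ropen(-75/2, -8)))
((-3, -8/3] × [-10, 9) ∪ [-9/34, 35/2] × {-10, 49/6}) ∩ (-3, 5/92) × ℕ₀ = (-3, -8/3] × {0, 1, …, 8}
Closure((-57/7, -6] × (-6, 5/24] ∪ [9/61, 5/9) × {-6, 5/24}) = ({-57/7, -6} × [-6, 5/24]) ∪ ((-57/7, -6] × (-6, 5/24]) ∪ (([-57/7, -6] ∪ [9/61, 5/9]) × {-6, 5/24})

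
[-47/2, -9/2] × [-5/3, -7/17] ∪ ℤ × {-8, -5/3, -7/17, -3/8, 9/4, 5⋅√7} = ([-47/2, -9/2] × [-5/3, -7/17]) ∪ (ℤ × {-8, -5/3, -7/17, -3/8, 9/4, 5⋅√7})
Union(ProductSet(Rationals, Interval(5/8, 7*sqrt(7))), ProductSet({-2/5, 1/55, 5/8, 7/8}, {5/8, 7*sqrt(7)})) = ProductSet(Rationals, Interval(5/8, 7*sqrt(7)))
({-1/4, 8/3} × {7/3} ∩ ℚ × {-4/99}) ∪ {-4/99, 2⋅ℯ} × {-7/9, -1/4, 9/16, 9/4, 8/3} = {-4/99, 2⋅ℯ} × {-7/9, -1/4, 9/16, 9/4, 8/3}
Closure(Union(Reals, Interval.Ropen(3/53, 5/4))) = Interval(-oo, oo)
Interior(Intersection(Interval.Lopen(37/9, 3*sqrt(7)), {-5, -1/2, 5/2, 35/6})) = EmptySet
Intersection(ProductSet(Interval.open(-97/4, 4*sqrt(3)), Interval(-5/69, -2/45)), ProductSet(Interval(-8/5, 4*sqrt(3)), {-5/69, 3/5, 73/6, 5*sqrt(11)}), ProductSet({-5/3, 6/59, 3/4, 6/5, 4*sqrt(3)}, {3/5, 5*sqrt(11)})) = EmptySet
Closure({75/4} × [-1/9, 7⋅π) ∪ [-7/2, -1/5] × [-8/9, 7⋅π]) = ({75/4} × [-1/9, 7⋅π]) ∪ ([-7/2, -1/5] × [-8/9, 7⋅π])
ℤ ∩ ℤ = ℤ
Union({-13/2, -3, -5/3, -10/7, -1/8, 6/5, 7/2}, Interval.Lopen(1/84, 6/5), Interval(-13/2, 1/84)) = Union({7/2}, Interval(-13/2, 6/5))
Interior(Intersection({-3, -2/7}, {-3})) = EmptySet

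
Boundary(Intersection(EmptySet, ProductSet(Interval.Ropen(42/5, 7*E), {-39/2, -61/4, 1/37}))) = EmptySet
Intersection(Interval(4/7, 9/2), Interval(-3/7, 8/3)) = Interval(4/7, 8/3)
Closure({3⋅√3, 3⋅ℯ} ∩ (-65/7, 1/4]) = ∅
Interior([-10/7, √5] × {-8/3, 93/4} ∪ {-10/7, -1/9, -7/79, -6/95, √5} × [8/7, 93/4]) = ∅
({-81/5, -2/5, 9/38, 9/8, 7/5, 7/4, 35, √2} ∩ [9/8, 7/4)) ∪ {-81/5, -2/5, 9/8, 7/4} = {-81/5, -2/5, 9/8, 7/5, 7/4, √2}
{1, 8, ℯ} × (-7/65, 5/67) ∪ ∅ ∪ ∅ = {1, 8, ℯ} × (-7/65, 5/67)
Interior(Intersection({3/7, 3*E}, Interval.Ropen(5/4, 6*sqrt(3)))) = EmptySet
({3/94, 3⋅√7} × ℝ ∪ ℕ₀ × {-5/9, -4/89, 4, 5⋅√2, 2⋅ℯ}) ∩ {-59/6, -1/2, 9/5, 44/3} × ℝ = ∅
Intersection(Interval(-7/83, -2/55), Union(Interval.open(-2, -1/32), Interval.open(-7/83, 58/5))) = Interval(-7/83, -2/55)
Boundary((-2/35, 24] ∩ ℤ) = {0, 1, …, 24}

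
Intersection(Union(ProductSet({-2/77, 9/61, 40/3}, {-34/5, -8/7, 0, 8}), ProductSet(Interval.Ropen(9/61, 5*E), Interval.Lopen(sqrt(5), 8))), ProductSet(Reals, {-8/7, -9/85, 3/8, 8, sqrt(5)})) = Union(ProductSet({-2/77, 9/61, 40/3}, {-8/7, 8}), ProductSet(Interval.Ropen(9/61, 5*E), {8}))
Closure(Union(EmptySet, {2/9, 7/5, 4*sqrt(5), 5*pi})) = {2/9, 7/5, 4*sqrt(5), 5*pi}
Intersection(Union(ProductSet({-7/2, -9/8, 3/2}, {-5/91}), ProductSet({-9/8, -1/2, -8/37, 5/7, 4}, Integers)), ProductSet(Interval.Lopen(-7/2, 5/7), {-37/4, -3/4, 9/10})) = EmptySet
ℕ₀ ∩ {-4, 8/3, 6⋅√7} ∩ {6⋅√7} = ∅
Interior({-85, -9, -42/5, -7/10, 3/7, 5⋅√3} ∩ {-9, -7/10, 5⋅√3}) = ∅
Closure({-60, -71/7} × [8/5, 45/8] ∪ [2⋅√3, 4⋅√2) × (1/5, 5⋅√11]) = ({-60, -71/7} × [8/5, 45/8]) ∪ ({4⋅√2, 2⋅√3} × [1/5, 5⋅√11]) ∪ ([2⋅√3, 4⋅√2] × {1/5, 5⋅√11}) ∪ ([2⋅√3, 4⋅√2) × (1/5, 5⋅√11])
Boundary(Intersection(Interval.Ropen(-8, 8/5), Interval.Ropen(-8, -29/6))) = {-8, -29/6}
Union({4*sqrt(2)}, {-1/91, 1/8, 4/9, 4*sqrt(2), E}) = {-1/91, 1/8, 4/9, 4*sqrt(2), E}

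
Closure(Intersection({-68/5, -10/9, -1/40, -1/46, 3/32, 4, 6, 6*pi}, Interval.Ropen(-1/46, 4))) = {-1/46, 3/32}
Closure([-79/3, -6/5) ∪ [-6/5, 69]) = [-79/3, 69]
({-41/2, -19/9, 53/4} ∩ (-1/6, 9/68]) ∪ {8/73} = {8/73}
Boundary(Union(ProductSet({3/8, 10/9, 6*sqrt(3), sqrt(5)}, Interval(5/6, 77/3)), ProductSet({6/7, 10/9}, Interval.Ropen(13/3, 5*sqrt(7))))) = Union(ProductSet({6/7, 10/9}, Interval(13/3, 5*sqrt(7))), ProductSet({3/8, 10/9, 6*sqrt(3), sqrt(5)}, Interval(5/6, 77/3)))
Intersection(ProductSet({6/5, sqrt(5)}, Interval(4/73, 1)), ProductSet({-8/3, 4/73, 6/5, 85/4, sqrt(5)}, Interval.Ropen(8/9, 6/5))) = ProductSet({6/5, sqrt(5)}, Interval(8/9, 1))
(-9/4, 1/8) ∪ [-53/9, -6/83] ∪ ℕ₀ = [-53/9, 1/8) ∪ ℕ₀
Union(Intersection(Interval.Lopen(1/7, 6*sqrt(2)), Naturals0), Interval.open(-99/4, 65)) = Union(Interval.open(-99/4, 65), Range(1, 9, 1))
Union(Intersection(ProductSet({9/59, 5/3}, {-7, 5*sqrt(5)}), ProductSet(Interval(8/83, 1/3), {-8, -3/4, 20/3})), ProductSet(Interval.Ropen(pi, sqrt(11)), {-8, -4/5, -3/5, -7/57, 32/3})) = ProductSet(Interval.Ropen(pi, sqrt(11)), {-8, -4/5, -3/5, -7/57, 32/3})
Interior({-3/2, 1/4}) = ∅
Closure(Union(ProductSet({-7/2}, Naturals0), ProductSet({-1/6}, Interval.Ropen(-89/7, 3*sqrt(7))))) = Union(ProductSet({-7/2}, Naturals0), ProductSet({-1/6}, Interval(-89/7, 3*sqrt(7))))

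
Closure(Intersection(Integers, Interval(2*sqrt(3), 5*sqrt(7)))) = Range(4, 14, 1)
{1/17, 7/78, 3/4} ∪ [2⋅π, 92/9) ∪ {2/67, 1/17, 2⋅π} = {2/67, 1/17, 7/78, 3/4} ∪ [2⋅π, 92/9)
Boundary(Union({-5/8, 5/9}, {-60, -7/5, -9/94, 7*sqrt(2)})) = {-60, -7/5, -5/8, -9/94, 5/9, 7*sqrt(2)}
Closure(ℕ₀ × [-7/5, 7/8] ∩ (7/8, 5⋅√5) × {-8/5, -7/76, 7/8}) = {1, 2, …, 11} × {-7/76, 7/8}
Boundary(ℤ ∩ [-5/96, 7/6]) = {0, 1}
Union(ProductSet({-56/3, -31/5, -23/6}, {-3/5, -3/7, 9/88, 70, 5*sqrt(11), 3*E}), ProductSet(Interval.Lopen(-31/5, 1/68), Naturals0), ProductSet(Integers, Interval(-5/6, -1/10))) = Union(ProductSet({-56/3, -31/5, -23/6}, {-3/5, -3/7, 9/88, 70, 5*sqrt(11), 3*E}), ProductSet(Integers, Interval(-5/6, -1/10)), ProductSet(Interval.Lopen(-31/5, 1/68), Naturals0))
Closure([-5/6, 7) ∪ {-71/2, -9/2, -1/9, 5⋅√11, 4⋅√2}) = {-71/2, -9/2, 5⋅√11} ∪ [-5/6, 7]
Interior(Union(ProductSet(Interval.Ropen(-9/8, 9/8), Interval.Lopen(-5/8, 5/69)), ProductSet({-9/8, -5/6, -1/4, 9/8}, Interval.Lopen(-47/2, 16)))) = ProductSet(Interval.open(-9/8, 9/8), Interval.open(-5/8, 5/69))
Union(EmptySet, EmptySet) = EmptySet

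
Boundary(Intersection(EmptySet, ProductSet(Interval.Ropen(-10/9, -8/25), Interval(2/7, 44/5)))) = EmptySet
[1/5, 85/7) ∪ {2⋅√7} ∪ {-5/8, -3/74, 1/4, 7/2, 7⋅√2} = {-5/8, -3/74} ∪ [1/5, 85/7)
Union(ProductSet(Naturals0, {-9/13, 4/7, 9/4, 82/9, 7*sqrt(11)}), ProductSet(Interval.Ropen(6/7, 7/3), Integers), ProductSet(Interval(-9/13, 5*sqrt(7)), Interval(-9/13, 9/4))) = Union(ProductSet(Interval(-9/13, 5*sqrt(7)), Interval(-9/13, 9/4)), ProductSet(Interval.Ropen(6/7, 7/3), Integers), ProductSet(Naturals0, {-9/13, 4/7, 9/4, 82/9, 7*sqrt(11)}))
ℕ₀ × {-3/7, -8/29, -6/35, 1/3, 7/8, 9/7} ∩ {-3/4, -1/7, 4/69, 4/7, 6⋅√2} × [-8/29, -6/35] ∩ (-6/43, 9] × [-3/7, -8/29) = ∅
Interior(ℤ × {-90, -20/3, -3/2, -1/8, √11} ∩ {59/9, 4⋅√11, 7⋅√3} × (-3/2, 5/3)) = ∅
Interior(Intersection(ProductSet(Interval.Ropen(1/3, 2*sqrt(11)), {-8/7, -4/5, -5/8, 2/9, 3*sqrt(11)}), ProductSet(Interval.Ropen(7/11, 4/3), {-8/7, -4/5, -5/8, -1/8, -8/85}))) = EmptySet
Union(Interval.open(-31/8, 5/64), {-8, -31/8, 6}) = Union({-8, 6}, Interval.Ropen(-31/8, 5/64))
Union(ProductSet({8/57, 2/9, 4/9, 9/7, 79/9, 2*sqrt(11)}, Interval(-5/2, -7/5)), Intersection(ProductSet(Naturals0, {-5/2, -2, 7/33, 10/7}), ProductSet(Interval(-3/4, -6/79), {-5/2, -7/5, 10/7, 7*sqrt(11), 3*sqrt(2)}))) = ProductSet({8/57, 2/9, 4/9, 9/7, 79/9, 2*sqrt(11)}, Interval(-5/2, -7/5))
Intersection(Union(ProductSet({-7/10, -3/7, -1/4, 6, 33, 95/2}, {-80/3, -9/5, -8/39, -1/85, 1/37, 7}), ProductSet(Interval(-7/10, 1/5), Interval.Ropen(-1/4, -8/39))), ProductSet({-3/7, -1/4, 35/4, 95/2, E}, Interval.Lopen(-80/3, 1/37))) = Union(ProductSet({-3/7, -1/4}, Interval.Ropen(-1/4, -8/39)), ProductSet({-3/7, -1/4, 95/2}, {-9/5, -8/39, -1/85, 1/37}))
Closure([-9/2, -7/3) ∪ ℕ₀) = [-9/2, -7/3] ∪ ℕ₀ ∪ (ℕ₀ \ (-9/2, -7/3))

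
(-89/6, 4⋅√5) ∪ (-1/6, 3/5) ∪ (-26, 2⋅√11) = (-26, 4⋅√5)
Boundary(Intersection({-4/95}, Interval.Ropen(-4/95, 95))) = {-4/95}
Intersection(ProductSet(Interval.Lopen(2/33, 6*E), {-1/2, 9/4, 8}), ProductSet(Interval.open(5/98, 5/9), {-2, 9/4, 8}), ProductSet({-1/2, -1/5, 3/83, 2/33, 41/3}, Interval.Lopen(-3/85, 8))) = EmptySet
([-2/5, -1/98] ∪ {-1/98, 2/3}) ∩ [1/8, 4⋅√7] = {2/3}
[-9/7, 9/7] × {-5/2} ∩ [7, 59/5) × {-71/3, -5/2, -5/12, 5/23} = ∅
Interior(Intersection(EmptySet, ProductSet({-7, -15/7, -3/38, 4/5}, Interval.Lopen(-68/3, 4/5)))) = EmptySet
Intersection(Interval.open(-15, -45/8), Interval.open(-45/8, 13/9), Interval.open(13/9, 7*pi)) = EmptySet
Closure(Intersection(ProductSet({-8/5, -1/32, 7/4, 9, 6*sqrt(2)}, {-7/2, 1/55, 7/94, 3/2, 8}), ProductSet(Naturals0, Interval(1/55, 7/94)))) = ProductSet({9}, {1/55, 7/94})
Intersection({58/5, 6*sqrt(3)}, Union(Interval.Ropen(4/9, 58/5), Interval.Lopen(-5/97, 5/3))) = {6*sqrt(3)}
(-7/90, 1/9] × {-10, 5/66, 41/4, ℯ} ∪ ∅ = (-7/90, 1/9] × {-10, 5/66, 41/4, ℯ}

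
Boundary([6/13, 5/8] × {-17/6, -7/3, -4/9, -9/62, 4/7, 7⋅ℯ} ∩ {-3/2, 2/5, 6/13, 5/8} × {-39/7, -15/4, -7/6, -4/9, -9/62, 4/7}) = {6/13, 5/8} × {-4/9, -9/62, 4/7}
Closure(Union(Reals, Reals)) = Reals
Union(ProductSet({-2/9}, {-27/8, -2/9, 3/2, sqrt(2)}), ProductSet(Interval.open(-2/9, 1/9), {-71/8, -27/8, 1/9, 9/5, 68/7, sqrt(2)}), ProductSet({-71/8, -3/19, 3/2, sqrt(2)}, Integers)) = Union(ProductSet({-2/9}, {-27/8, -2/9, 3/2, sqrt(2)}), ProductSet({-71/8, -3/19, 3/2, sqrt(2)}, Integers), ProductSet(Interval.open(-2/9, 1/9), {-71/8, -27/8, 1/9, 9/5, 68/7, sqrt(2)}))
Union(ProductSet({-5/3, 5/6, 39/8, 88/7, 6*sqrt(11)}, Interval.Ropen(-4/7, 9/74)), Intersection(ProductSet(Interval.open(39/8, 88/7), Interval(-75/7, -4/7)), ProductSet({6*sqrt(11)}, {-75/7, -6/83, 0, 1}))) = ProductSet({-5/3, 5/6, 39/8, 88/7, 6*sqrt(11)}, Interval.Ropen(-4/7, 9/74))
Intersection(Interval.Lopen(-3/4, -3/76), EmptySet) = EmptySet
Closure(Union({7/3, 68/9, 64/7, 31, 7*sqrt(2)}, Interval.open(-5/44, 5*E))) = Union({31}, Interval(-5/44, 5*E))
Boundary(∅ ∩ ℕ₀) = ∅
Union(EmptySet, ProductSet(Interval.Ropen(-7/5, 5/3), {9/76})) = ProductSet(Interval.Ropen(-7/5, 5/3), {9/76})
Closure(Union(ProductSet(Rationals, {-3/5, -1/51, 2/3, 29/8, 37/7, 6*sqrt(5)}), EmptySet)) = ProductSet(Reals, {-3/5, -1/51, 2/3, 29/8, 37/7, 6*sqrt(5)})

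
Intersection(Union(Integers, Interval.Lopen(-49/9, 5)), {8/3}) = {8/3}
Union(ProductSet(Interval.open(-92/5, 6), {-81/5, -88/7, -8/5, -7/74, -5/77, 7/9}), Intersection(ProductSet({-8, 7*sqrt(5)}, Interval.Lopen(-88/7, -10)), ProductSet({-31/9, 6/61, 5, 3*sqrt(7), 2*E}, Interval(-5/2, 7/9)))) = ProductSet(Interval.open(-92/5, 6), {-81/5, -88/7, -8/5, -7/74, -5/77, 7/9})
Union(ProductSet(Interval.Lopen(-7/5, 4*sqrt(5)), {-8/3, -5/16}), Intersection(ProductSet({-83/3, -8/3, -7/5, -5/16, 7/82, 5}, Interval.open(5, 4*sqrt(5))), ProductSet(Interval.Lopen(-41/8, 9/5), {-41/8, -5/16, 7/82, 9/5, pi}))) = ProductSet(Interval.Lopen(-7/5, 4*sqrt(5)), {-8/3, -5/16})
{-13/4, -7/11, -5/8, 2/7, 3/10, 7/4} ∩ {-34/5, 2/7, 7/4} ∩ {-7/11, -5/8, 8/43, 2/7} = {2/7}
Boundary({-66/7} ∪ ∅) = {-66/7}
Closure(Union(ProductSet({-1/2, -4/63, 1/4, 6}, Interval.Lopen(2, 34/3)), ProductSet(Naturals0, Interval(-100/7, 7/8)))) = Union(ProductSet({-1/2, -4/63, 1/4, 6}, Interval(2, 34/3)), ProductSet(Naturals0, Interval(-100/7, 7/8)))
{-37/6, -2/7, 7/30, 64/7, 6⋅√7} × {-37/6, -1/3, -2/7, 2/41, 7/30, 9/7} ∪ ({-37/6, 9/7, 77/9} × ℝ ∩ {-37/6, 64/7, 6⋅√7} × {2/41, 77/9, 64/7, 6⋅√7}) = ({-37/6} × {2/41, 77/9, 64/7, 6⋅√7}) ∪ ({-37/6, -2/7, 7/30, 64/7, 6⋅√7} × {-37/6, -1/3, -2/7, 2/41, 7/30, 9/7})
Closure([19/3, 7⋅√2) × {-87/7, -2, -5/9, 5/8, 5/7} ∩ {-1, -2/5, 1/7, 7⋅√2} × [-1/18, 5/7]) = ∅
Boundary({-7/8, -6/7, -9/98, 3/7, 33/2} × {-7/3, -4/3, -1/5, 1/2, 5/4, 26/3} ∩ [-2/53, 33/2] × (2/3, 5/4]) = {3/7, 33/2} × {5/4}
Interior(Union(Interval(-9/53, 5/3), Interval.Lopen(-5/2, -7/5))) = Union(Interval.open(-5/2, -7/5), Interval.open(-9/53, 5/3))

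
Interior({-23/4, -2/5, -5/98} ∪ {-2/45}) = ∅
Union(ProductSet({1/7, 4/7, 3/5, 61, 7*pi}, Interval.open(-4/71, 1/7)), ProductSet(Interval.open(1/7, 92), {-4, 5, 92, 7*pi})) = Union(ProductSet({1/7, 4/7, 3/5, 61, 7*pi}, Interval.open(-4/71, 1/7)), ProductSet(Interval.open(1/7, 92), {-4, 5, 92, 7*pi}))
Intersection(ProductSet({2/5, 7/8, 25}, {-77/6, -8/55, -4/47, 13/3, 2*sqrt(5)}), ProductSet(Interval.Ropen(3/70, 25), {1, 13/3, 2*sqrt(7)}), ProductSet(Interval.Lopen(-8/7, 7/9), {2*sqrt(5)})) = EmptySet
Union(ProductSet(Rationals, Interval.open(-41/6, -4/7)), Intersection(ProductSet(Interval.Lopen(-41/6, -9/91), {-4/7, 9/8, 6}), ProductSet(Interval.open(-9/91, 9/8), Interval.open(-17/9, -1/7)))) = ProductSet(Rationals, Interval.open(-41/6, -4/7))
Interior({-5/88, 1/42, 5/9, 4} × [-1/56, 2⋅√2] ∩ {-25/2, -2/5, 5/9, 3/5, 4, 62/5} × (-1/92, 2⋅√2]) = ∅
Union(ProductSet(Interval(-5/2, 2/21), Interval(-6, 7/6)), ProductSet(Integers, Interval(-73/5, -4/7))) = Union(ProductSet(Integers, Interval(-73/5, -4/7)), ProductSet(Interval(-5/2, 2/21), Interval(-6, 7/6)))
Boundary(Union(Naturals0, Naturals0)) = Naturals0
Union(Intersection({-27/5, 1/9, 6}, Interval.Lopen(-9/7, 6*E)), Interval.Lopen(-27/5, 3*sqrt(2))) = Union({6}, Interval.Lopen(-27/5, 3*sqrt(2)))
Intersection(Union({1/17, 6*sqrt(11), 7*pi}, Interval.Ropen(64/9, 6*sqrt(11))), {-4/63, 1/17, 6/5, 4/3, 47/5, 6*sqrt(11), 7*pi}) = {1/17, 47/5, 6*sqrt(11), 7*pi}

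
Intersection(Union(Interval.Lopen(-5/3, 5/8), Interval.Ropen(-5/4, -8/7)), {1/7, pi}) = {1/7}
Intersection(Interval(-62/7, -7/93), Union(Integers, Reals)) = Interval(-62/7, -7/93)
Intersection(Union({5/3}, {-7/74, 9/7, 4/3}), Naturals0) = EmptySet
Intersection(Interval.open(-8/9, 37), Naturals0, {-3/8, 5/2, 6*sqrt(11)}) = EmptySet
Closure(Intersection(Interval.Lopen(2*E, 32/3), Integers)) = Range(6, 11, 1)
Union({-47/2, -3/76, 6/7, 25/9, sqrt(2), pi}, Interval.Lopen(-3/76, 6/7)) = Union({-47/2, 25/9, sqrt(2), pi}, Interval(-3/76, 6/7))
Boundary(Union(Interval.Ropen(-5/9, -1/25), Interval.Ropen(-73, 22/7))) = {-73, 22/7}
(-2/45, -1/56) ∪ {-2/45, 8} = [-2/45, -1/56) ∪ {8}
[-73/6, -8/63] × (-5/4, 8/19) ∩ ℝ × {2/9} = [-73/6, -8/63] × {2/9}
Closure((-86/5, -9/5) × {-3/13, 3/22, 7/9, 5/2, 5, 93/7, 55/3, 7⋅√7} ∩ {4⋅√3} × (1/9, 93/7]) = ∅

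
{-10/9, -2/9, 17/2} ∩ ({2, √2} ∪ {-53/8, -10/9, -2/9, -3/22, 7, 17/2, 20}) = {-10/9, -2/9, 17/2}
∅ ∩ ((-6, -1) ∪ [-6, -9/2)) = ∅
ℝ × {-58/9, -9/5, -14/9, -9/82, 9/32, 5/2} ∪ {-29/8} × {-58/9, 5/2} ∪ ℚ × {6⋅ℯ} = (ℚ × {6⋅ℯ}) ∪ (ℝ × {-58/9, -9/5, -14/9, -9/82, 9/32, 5/2})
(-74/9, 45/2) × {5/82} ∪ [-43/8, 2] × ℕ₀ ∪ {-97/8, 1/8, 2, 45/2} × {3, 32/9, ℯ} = ([-43/8, 2] × ℕ₀) ∪ ((-74/9, 45/2) × {5/82}) ∪ ({-97/8, 1/8, 2, 45/2} × {3, 32/9, ℯ})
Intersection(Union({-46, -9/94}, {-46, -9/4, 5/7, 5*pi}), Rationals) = {-46, -9/4, -9/94, 5/7}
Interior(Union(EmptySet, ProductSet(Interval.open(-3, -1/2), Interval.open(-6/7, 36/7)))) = ProductSet(Interval.open(-3, -1/2), Interval.open(-6/7, 36/7))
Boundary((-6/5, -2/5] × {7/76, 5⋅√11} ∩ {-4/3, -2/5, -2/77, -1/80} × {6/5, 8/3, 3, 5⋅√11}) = {-2/5} × {5⋅√11}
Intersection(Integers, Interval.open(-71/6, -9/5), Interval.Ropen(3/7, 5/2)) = EmptySet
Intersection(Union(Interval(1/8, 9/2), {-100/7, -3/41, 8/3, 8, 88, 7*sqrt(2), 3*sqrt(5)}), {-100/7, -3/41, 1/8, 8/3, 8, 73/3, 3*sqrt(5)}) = {-100/7, -3/41, 1/8, 8/3, 8, 3*sqrt(5)}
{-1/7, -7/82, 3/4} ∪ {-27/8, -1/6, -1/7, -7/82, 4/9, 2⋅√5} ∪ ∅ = {-27/8, -1/6, -1/7, -7/82, 4/9, 3/4, 2⋅√5}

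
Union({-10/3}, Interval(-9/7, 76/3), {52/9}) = Union({-10/3}, Interval(-9/7, 76/3))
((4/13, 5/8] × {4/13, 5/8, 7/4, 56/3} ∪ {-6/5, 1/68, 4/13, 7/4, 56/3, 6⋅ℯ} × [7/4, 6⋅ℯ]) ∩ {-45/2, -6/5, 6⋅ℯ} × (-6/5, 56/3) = {-6/5, 6⋅ℯ} × [7/4, 6⋅ℯ]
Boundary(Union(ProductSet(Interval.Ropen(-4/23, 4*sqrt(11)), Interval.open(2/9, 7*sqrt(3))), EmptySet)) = Union(ProductSet({-4/23, 4*sqrt(11)}, Interval(2/9, 7*sqrt(3))), ProductSet(Interval(-4/23, 4*sqrt(11)), {2/9, 7*sqrt(3)}))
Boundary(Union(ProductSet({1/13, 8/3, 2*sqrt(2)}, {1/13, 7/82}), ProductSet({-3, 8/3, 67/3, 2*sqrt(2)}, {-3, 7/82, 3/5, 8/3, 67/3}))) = Union(ProductSet({1/13, 8/3, 2*sqrt(2)}, {1/13, 7/82}), ProductSet({-3, 8/3, 67/3, 2*sqrt(2)}, {-3, 7/82, 3/5, 8/3, 67/3}))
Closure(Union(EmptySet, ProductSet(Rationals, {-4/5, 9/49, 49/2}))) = ProductSet(Reals, {-4/5, 9/49, 49/2})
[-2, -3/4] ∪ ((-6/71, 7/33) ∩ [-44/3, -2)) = [-2, -3/4]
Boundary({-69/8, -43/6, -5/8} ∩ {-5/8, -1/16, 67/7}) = {-5/8}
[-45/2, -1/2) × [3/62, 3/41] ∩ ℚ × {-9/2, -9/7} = ∅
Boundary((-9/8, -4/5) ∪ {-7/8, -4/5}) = {-9/8, -4/5}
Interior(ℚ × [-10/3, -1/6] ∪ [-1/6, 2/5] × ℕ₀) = ∅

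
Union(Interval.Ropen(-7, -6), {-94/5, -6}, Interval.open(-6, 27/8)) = Union({-94/5}, Interval.Ropen(-7, 27/8))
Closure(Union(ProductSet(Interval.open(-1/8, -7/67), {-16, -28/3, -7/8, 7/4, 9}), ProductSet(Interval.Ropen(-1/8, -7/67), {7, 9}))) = ProductSet(Interval(-1/8, -7/67), {-16, -28/3, -7/8, 7/4, 7, 9})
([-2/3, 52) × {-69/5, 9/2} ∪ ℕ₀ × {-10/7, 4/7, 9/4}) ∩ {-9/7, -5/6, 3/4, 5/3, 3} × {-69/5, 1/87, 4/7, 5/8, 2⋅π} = ({3} × {4/7}) ∪ ({3/4, 5/3, 3} × {-69/5})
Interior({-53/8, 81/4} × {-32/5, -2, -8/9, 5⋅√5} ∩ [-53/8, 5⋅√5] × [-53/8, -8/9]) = ∅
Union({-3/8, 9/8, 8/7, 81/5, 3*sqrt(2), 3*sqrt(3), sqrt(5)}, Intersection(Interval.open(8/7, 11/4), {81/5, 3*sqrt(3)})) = {-3/8, 9/8, 8/7, 81/5, 3*sqrt(2), 3*sqrt(3), sqrt(5)}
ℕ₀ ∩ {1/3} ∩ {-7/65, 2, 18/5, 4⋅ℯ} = ∅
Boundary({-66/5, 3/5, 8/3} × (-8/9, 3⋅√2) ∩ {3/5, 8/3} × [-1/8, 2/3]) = {3/5, 8/3} × [-1/8, 2/3]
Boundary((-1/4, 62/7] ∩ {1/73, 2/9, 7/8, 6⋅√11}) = {1/73, 2/9, 7/8}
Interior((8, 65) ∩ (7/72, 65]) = (8, 65)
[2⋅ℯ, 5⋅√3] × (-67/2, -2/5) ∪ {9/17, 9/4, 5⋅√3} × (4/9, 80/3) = ({9/17, 9/4, 5⋅√3} × (4/9, 80/3)) ∪ ([2⋅ℯ, 5⋅√3] × (-67/2, -2/5))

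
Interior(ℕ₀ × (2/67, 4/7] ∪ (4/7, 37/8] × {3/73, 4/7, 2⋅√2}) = ∅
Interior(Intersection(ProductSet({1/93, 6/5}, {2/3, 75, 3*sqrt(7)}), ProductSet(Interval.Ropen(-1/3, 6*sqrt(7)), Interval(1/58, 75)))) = EmptySet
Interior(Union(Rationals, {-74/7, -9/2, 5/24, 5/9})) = EmptySet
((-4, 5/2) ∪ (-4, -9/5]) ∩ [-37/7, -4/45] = (-4, -4/45]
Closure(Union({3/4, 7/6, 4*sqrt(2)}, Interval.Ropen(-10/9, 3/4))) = Union({7/6, 4*sqrt(2)}, Interval(-10/9, 3/4))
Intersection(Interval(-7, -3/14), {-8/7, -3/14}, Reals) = {-8/7, -3/14}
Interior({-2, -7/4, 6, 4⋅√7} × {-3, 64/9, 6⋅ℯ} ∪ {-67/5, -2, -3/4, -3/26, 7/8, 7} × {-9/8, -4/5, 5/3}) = ∅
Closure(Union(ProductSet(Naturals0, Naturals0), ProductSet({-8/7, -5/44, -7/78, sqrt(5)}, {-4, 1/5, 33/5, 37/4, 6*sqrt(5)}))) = Union(ProductSet({-8/7, -5/44, -7/78, sqrt(5)}, {-4, 1/5, 33/5, 37/4, 6*sqrt(5)}), ProductSet(Naturals0, Naturals0))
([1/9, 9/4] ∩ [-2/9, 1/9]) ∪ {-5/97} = {-5/97, 1/9}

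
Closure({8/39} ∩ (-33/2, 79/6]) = {8/39}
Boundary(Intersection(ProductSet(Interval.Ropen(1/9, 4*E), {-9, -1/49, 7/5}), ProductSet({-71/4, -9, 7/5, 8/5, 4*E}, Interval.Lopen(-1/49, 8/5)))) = ProductSet({7/5, 8/5}, {7/5})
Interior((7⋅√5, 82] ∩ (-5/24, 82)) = (7⋅√5, 82)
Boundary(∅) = ∅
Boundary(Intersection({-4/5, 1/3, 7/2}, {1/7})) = EmptySet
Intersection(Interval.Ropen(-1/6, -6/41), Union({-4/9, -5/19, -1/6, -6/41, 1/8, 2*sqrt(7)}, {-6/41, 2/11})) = {-1/6}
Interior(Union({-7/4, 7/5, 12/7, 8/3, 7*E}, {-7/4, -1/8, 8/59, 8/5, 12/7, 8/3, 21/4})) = EmptySet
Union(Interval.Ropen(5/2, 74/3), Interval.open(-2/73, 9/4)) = Union(Interval.open(-2/73, 9/4), Interval.Ropen(5/2, 74/3))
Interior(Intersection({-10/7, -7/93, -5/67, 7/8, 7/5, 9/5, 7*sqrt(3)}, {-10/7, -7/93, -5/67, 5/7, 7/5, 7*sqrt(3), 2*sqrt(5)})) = EmptySet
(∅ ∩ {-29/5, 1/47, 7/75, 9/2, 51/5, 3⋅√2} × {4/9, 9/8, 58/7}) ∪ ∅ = ∅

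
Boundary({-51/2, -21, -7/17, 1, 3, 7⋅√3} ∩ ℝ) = {-51/2, -21, -7/17, 1, 3, 7⋅√3}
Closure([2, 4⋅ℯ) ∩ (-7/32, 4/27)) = ∅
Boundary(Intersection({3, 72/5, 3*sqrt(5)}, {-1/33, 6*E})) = EmptySet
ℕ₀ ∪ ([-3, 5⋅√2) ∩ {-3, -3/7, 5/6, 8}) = {-3, -3/7, 5/6} ∪ ℕ₀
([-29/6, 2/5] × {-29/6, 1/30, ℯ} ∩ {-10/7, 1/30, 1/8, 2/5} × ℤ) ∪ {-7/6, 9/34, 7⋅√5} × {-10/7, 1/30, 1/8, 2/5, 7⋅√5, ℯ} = {-7/6, 9/34, 7⋅√5} × {-10/7, 1/30, 1/8, 2/5, 7⋅√5, ℯ}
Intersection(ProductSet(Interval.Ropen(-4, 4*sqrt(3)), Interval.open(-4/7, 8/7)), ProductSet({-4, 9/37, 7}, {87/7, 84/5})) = EmptySet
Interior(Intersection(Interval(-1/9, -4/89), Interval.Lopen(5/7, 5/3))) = EmptySet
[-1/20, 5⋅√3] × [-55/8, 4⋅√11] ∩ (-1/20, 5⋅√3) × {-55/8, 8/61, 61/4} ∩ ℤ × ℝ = {0, 1, …, 8} × {-55/8, 8/61}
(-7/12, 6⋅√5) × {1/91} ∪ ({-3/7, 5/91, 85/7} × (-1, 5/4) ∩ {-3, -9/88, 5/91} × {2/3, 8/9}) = ({5/91} × {2/3, 8/9}) ∪ ((-7/12, 6⋅√5) × {1/91})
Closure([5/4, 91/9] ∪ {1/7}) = {1/7} ∪ [5/4, 91/9]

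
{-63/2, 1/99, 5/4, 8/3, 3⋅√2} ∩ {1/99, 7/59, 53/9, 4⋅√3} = {1/99}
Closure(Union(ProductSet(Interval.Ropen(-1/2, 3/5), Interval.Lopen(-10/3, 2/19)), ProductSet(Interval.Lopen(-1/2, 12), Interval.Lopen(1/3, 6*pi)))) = Union(ProductSet({-1/2, 3/5}, Interval(-10/3, 2/19)), ProductSet({-1/2, 12}, Interval(1/3, 6*pi)), ProductSet(Interval(-1/2, 3/5), {-10/3, 2/19}), ProductSet(Interval.Ropen(-1/2, 3/5), Interval.Lopen(-10/3, 2/19)), ProductSet(Interval(-1/2, 12), {1/3, 6*pi}), ProductSet(Interval.Lopen(-1/2, 12), Interval.Lopen(1/3, 6*pi)))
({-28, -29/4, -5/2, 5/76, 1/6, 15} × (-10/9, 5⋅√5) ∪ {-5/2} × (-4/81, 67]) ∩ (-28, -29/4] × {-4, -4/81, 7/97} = {-29/4} × {-4/81, 7/97}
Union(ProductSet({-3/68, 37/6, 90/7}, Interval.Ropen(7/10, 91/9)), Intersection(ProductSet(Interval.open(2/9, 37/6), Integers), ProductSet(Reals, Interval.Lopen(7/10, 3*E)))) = Union(ProductSet({-3/68, 37/6, 90/7}, Interval.Ropen(7/10, 91/9)), ProductSet(Interval.open(2/9, 37/6), Range(1, 9, 1)))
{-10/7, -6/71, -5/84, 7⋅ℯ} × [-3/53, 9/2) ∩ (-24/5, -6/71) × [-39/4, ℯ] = {-10/7} × [-3/53, ℯ]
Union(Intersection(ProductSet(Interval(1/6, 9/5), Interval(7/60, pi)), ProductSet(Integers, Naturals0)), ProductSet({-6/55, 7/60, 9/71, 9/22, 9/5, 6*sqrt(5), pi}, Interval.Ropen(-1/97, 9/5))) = Union(ProductSet({-6/55, 7/60, 9/71, 9/22, 9/5, 6*sqrt(5), pi}, Interval.Ropen(-1/97, 9/5)), ProductSet(Range(1, 2, 1), Range(1, 4, 1)))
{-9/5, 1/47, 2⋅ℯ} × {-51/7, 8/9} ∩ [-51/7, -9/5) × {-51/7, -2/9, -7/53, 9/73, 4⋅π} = ∅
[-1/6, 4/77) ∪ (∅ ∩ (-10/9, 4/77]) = [-1/6, 4/77)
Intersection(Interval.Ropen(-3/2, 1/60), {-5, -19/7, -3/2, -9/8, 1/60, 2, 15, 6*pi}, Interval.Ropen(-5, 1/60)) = {-3/2, -9/8}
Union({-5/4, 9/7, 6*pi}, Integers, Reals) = Reals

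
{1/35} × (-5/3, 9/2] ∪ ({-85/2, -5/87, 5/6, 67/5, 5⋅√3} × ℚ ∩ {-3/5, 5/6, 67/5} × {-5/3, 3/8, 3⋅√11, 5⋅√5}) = ({5/6, 67/5} × {-5/3, 3/8}) ∪ ({1/35} × (-5/3, 9/2])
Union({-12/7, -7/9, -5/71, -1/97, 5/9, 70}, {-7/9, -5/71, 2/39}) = {-12/7, -7/9, -5/71, -1/97, 2/39, 5/9, 70}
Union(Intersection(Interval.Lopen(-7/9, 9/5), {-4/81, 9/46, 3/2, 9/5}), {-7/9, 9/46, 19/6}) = {-7/9, -4/81, 9/46, 3/2, 9/5, 19/6}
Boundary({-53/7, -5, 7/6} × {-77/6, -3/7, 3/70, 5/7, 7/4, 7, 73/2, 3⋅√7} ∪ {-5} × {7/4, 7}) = {-53/7, -5, 7/6} × {-77/6, -3/7, 3/70, 5/7, 7/4, 7, 73/2, 3⋅√7}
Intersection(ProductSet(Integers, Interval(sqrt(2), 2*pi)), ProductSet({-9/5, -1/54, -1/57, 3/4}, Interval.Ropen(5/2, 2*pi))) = EmptySet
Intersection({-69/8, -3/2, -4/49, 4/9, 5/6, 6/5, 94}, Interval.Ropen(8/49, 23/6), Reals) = {4/9, 5/6, 6/5}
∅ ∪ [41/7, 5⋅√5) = [41/7, 5⋅√5)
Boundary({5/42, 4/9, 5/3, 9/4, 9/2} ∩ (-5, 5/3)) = {5/42, 4/9}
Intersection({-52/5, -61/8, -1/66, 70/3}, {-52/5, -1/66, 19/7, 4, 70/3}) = {-52/5, -1/66, 70/3}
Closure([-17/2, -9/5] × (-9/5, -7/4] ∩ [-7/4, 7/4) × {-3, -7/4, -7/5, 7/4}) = ∅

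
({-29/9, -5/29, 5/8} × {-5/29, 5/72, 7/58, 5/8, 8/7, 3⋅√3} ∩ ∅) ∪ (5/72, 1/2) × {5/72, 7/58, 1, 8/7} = (5/72, 1/2) × {5/72, 7/58, 1, 8/7}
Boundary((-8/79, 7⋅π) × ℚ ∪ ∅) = [-8/79, 7⋅π] × ℝ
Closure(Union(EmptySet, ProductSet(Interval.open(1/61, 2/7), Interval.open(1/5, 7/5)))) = Union(ProductSet({1/61, 2/7}, Interval(1/5, 7/5)), ProductSet(Interval(1/61, 2/7), {1/5, 7/5}), ProductSet(Interval.open(1/61, 2/7), Interval.open(1/5, 7/5)))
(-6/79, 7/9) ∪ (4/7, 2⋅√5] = (-6/79, 2⋅√5]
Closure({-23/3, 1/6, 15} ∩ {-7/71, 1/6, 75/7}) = {1/6}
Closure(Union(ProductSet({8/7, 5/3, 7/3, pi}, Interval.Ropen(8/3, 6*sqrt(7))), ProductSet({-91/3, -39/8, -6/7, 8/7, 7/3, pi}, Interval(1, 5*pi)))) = Union(ProductSet({8/7, 5/3, 7/3, pi}, Interval(8/3, 6*sqrt(7))), ProductSet({-91/3, -39/8, -6/7, 8/7, 7/3, pi}, Interval(1, 5*pi)))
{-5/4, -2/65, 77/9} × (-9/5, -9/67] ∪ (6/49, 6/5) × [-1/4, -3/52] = ({-5/4, -2/65, 77/9} × (-9/5, -9/67]) ∪ ((6/49, 6/5) × [-1/4, -3/52])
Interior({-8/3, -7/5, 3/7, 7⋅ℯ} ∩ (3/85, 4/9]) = ∅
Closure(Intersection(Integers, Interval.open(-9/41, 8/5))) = Range(0, 2, 1)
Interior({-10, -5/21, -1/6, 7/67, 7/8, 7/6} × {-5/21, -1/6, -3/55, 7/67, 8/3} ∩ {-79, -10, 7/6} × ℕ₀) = ∅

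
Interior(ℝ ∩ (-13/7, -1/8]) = (-13/7, -1/8)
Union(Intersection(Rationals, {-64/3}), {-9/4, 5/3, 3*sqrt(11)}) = {-64/3, -9/4, 5/3, 3*sqrt(11)}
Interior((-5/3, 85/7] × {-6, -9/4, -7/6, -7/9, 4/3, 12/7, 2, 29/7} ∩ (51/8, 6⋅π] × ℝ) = ∅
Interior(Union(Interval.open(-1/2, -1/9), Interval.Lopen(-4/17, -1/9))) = Interval.open(-1/2, -1/9)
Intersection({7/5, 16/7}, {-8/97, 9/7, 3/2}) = EmptySet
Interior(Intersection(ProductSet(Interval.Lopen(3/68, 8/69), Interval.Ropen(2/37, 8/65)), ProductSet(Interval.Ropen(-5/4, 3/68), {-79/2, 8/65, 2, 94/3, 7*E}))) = EmptySet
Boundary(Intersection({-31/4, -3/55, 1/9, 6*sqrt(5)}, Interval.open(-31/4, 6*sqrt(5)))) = {-3/55, 1/9}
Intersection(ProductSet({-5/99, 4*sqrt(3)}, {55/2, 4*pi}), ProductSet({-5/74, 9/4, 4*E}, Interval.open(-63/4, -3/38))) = EmptySet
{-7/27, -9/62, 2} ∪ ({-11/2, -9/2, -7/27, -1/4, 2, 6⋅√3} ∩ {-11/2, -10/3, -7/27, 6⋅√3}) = {-11/2, -7/27, -9/62, 2, 6⋅√3}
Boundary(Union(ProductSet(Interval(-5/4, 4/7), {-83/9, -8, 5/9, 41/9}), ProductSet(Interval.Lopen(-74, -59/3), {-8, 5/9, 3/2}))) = Union(ProductSet(Interval(-74, -59/3), {-8, 5/9, 3/2}), ProductSet(Interval(-5/4, 4/7), {-83/9, -8, 5/9, 41/9}))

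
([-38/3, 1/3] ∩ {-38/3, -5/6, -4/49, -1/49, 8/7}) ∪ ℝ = ℝ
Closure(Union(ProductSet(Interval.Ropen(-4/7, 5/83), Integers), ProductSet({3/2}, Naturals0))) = Union(ProductSet({3/2}, Naturals0), ProductSet(Interval(-4/7, 5/83), Integers))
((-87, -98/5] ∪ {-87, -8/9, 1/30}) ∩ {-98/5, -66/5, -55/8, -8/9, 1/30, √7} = {-98/5, -8/9, 1/30}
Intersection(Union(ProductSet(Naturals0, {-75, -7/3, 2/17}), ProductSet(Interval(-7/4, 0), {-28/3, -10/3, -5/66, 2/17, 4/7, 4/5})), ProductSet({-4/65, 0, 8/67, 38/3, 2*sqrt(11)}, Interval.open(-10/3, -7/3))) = EmptySet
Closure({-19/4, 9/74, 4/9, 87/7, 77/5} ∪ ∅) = {-19/4, 9/74, 4/9, 87/7, 77/5}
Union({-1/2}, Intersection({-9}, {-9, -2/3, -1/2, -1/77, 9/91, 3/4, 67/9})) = {-9, -1/2}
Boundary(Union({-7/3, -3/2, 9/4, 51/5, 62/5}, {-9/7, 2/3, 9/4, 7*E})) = {-7/3, -3/2, -9/7, 2/3, 9/4, 51/5, 62/5, 7*E}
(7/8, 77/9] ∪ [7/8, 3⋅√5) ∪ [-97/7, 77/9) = [-97/7, 77/9]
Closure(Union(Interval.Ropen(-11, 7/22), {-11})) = Interval(-11, 7/22)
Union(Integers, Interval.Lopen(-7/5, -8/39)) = Union(Integers, Interval.Lopen(-7/5, -8/39))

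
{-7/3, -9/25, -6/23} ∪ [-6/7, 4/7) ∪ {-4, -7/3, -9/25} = {-4, -7/3} ∪ [-6/7, 4/7)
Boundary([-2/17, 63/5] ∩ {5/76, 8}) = {5/76, 8}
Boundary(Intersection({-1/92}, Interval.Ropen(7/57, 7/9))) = EmptySet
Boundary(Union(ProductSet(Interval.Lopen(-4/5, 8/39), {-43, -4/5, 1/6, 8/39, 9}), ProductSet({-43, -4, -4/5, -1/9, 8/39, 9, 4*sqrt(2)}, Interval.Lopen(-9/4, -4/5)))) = Union(ProductSet({-43, -4, -4/5, -1/9, 8/39, 9, 4*sqrt(2)}, Interval(-9/4, -4/5)), ProductSet(Interval(-4/5, 8/39), {-43, -4/5, 1/6, 8/39, 9}))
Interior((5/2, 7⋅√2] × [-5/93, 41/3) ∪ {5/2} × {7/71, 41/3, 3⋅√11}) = (5/2, 7⋅√2) × (-5/93, 41/3)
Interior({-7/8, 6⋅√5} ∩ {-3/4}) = ∅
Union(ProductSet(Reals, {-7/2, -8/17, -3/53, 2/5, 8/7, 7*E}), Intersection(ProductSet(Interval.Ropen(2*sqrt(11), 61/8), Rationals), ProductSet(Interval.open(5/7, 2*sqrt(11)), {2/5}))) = ProductSet(Reals, {-7/2, -8/17, -3/53, 2/5, 8/7, 7*E})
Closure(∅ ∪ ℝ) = ℝ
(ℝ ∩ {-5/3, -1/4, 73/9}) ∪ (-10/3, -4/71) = (-10/3, -4/71) ∪ {73/9}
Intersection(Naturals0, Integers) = Naturals0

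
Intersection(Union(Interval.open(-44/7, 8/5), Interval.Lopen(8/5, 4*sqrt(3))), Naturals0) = Union(Range(0, 2, 1), Range(2, 7, 1))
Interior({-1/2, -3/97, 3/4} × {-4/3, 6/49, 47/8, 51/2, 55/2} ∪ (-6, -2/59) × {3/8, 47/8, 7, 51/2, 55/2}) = ∅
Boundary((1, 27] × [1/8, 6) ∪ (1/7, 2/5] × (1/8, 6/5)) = ({1/7, 2/5} × [1/8, 6/5]) ∪ ({1, 27} × [1/8, 6]) ∪ ([1/7, 2/5] × {1/8, 6/5}) ∪ ([1, 27] × {1/8, 6})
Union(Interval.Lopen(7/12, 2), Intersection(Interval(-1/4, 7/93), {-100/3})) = Interval.Lopen(7/12, 2)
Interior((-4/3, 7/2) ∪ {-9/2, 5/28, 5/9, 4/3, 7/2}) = (-4/3, 7/2)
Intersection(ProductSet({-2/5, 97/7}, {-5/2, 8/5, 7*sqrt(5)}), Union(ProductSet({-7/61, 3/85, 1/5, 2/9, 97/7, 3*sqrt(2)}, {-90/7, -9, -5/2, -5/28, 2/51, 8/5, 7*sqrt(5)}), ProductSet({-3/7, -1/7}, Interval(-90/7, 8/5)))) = ProductSet({97/7}, {-5/2, 8/5, 7*sqrt(5)})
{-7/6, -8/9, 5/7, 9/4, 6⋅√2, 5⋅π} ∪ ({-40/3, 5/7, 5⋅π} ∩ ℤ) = {-7/6, -8/9, 5/7, 9/4, 6⋅√2, 5⋅π}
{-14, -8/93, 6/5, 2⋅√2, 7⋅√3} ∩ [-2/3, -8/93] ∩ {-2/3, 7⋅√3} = ∅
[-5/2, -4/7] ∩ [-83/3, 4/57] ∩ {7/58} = ∅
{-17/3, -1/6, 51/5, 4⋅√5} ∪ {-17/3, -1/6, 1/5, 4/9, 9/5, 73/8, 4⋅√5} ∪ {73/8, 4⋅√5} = {-17/3, -1/6, 1/5, 4/9, 9/5, 73/8, 51/5, 4⋅√5}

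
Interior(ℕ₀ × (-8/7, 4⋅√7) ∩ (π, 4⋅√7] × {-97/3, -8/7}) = ∅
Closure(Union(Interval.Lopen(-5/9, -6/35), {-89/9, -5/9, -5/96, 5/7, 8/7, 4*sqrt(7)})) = Union({-89/9, -5/96, 5/7, 8/7, 4*sqrt(7)}, Interval(-5/9, -6/35))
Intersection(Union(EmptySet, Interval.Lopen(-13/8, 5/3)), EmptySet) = EmptySet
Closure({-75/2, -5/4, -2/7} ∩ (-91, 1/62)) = {-75/2, -5/4, -2/7}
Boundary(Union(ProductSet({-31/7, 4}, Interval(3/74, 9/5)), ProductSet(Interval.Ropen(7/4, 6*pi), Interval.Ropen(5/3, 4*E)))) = Union(ProductSet({-31/7}, Interval(3/74, 9/5)), ProductSet({-31/7, 4}, Interval(3/74, 5/3)), ProductSet({7/4, 6*pi}, Interval(5/3, 4*E)), ProductSet(Interval(7/4, 6*pi), {5/3, 4*E}))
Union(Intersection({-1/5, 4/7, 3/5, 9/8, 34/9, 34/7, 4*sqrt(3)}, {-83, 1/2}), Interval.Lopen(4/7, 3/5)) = Interval.Lopen(4/7, 3/5)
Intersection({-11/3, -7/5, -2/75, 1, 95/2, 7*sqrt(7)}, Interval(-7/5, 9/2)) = {-7/5, -2/75, 1}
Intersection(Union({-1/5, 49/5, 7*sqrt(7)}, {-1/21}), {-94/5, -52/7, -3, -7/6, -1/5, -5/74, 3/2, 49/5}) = {-1/5, 49/5}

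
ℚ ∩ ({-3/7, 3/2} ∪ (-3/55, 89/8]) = {-3/7} ∪ (ℚ ∩ (-3/55, 89/8])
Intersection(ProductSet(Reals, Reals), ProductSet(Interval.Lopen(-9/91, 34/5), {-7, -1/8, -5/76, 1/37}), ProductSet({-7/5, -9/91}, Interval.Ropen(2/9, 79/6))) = EmptySet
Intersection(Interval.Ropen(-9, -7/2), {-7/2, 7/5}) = EmptySet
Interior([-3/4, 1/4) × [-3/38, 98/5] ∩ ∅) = ∅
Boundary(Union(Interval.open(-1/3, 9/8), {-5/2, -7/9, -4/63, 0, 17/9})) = {-5/2, -7/9, -1/3, 9/8, 17/9}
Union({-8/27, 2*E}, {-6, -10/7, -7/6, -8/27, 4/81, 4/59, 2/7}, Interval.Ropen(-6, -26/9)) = Union({-10/7, -7/6, -8/27, 4/81, 4/59, 2/7, 2*E}, Interval.Ropen(-6, -26/9))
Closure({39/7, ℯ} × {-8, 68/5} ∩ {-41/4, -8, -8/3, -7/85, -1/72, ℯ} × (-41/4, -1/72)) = {ℯ} × {-8}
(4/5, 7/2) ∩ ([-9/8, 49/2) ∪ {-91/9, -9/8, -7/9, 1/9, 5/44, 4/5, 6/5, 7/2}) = (4/5, 7/2)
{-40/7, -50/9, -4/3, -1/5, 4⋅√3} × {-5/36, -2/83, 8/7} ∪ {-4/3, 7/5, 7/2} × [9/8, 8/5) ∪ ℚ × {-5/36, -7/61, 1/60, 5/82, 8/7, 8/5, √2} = ({-4/3, 7/5, 7/2} × [9/8, 8/5)) ∪ (ℚ × {-5/36, -7/61, 1/60, 5/82, 8/7, 8/5, √2}) ∪ ({-40/7, -50/9, -4/3, -1/5, 4⋅√3} × {-5/36, -2/83, 8/7})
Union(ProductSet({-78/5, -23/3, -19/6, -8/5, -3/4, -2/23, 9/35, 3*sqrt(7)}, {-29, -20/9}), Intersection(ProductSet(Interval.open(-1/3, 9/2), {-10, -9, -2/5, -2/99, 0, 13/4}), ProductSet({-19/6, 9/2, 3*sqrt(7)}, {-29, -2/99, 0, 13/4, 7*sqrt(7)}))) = ProductSet({-78/5, -23/3, -19/6, -8/5, -3/4, -2/23, 9/35, 3*sqrt(7)}, {-29, -20/9})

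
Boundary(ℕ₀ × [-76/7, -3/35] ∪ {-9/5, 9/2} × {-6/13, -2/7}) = ({-9/5, 9/2} × {-6/13, -2/7}) ∪ (ℕ₀ × [-76/7, -3/35])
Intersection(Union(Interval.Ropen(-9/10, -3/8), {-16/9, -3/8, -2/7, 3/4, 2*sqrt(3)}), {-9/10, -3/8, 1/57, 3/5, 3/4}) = {-9/10, -3/8, 3/4}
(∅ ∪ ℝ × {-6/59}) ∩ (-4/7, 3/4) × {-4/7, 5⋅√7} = ∅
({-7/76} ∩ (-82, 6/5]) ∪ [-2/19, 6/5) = [-2/19, 6/5)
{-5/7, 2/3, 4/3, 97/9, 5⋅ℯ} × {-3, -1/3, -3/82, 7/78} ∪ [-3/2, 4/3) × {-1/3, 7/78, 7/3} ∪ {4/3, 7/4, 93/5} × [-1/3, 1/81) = ({4/3, 7/4, 93/5} × [-1/3, 1/81)) ∪ ([-3/2, 4/3) × {-1/3, 7/78, 7/3}) ∪ ({-5/7, 2/3, 4/3, 97/9, 5⋅ℯ} × {-3, -1/3, -3/82, 7/78})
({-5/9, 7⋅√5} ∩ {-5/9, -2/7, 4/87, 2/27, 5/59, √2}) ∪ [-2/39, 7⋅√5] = {-5/9} ∪ [-2/39, 7⋅√5]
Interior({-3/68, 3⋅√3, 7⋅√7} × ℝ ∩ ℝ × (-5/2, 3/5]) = ∅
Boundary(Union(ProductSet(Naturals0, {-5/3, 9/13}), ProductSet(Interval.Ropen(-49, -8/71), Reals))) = Union(ProductSet(Complement(Naturals0, Interval.open(-49, -8/71)), {-5/3, 9/13}), ProductSet({-49, -8/71}, Reals))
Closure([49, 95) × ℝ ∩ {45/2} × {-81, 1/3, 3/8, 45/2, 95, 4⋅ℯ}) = ∅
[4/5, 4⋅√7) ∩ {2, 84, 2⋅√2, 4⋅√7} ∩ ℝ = {2, 2⋅√2}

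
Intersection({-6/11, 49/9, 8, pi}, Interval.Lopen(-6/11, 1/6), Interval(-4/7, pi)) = EmptySet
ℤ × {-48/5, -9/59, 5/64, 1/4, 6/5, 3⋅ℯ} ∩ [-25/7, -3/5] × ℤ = ∅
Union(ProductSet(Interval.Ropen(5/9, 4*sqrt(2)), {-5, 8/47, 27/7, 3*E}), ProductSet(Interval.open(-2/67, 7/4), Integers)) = Union(ProductSet(Interval.open(-2/67, 7/4), Integers), ProductSet(Interval.Ropen(5/9, 4*sqrt(2)), {-5, 8/47, 27/7, 3*E}))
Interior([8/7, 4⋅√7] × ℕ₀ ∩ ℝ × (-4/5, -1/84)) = ∅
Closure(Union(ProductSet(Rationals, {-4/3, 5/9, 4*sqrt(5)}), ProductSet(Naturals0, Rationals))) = Union(ProductSet(Naturals0, Reals), ProductSet(Reals, {-4/3, 5/9, 4*sqrt(5)}))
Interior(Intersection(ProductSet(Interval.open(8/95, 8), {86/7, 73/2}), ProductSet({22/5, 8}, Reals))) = EmptySet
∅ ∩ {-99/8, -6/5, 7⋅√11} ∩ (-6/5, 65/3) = ∅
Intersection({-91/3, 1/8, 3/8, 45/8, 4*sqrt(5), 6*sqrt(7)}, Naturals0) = EmptySet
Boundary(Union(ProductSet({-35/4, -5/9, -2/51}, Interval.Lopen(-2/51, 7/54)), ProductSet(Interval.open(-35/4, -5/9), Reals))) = Union(ProductSet({-35/4, -5/9}, Reals), ProductSet({-35/4, -5/9, -2/51}, Interval(-2/51, 7/54)))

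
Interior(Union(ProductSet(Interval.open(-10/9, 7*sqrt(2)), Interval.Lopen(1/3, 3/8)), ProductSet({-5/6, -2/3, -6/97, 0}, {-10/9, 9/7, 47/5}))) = ProductSet(Interval.open(-10/9, 7*sqrt(2)), Interval.open(1/3, 3/8))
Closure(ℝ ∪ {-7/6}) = ℝ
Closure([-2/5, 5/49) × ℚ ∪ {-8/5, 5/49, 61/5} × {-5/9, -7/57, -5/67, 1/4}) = ([-2/5, 5/49] × ℝ) ∪ ({-8/5, 5/49, 61/5} × {-5/9, -7/57, -5/67, 1/4})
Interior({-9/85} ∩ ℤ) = ∅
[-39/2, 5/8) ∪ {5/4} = [-39/2, 5/8) ∪ {5/4}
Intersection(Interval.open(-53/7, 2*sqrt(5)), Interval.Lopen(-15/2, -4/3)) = Interval.Lopen(-15/2, -4/3)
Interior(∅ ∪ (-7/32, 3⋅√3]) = (-7/32, 3⋅√3)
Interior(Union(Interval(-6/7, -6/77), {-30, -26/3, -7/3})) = Interval.open(-6/7, -6/77)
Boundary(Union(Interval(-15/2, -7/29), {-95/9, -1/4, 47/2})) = {-95/9, -15/2, -7/29, 47/2}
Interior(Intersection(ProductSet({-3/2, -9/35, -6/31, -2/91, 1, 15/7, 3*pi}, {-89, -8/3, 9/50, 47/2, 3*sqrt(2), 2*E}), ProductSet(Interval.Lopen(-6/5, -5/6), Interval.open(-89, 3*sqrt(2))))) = EmptySet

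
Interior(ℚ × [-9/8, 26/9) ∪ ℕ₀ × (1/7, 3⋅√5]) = ∅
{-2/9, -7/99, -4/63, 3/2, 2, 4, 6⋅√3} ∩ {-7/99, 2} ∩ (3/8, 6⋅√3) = {2}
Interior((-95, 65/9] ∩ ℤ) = ∅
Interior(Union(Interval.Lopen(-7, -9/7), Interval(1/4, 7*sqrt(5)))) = Union(Interval.open(-7, -9/7), Interval.open(1/4, 7*sqrt(5)))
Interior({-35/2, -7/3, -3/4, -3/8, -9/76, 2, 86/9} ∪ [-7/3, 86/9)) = (-7/3, 86/9)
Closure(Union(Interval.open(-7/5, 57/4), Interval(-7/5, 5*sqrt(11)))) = Interval(-7/5, 5*sqrt(11))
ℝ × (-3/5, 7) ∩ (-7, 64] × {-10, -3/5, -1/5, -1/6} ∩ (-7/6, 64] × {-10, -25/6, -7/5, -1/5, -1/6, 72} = (-7/6, 64] × {-1/5, -1/6}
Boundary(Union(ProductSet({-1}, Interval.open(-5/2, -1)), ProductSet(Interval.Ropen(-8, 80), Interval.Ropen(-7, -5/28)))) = Union(ProductSet({-8, 80}, Interval(-7, -5/28)), ProductSet(Interval(-8, 80), {-7, -5/28}))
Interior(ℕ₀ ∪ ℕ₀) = ∅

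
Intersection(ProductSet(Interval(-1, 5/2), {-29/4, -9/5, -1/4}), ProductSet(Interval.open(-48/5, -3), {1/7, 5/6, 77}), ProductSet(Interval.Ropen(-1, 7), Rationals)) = EmptySet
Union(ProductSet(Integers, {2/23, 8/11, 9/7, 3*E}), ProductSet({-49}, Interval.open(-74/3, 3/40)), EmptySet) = Union(ProductSet({-49}, Interval.open(-74/3, 3/40)), ProductSet(Integers, {2/23, 8/11, 9/7, 3*E}))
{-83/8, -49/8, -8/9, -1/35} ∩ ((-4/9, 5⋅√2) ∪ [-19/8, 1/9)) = {-8/9, -1/35}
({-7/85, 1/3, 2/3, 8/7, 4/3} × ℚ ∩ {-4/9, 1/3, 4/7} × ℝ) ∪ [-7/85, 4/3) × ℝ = [-7/85, 4/3) × ℝ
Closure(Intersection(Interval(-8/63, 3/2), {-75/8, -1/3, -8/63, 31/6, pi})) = {-8/63}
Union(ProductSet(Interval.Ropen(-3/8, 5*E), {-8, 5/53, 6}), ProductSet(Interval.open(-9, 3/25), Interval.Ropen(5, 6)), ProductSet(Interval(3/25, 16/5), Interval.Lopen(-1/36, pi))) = Union(ProductSet(Interval.open(-9, 3/25), Interval.Ropen(5, 6)), ProductSet(Interval.Ropen(-3/8, 5*E), {-8, 5/53, 6}), ProductSet(Interval(3/25, 16/5), Interval.Lopen(-1/36, pi)))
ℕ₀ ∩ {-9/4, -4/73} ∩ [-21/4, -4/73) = ∅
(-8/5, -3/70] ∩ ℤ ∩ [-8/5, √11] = {-1}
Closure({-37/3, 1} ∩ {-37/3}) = {-37/3}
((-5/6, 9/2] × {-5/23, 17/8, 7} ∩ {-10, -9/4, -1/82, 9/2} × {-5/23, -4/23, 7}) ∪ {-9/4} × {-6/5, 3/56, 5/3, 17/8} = ({-1/82, 9/2} × {-5/23, 7}) ∪ ({-9/4} × {-6/5, 3/56, 5/3, 17/8})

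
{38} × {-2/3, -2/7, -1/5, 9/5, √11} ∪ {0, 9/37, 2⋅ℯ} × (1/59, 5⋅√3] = ({38} × {-2/3, -2/7, -1/5, 9/5, √11}) ∪ ({0, 9/37, 2⋅ℯ} × (1/59, 5⋅√3])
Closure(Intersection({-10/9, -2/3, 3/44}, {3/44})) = {3/44}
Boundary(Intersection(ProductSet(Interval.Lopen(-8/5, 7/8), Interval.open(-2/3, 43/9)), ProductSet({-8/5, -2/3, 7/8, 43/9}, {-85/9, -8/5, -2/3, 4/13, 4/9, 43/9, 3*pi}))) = ProductSet({-2/3, 7/8}, {4/13, 4/9})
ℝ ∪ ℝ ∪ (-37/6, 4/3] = (-∞, ∞)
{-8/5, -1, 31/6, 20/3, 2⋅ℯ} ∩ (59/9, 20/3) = ∅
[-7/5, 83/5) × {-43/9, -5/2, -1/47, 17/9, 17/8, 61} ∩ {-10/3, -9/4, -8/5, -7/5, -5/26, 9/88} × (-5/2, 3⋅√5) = {-7/5, -5/26, 9/88} × {-1/47, 17/9, 17/8}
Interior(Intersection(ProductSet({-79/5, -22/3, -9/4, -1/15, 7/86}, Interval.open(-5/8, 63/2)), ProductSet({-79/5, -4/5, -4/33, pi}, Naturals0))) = EmptySet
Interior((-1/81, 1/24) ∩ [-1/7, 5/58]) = (-1/81, 1/24)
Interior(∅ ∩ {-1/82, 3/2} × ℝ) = ∅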